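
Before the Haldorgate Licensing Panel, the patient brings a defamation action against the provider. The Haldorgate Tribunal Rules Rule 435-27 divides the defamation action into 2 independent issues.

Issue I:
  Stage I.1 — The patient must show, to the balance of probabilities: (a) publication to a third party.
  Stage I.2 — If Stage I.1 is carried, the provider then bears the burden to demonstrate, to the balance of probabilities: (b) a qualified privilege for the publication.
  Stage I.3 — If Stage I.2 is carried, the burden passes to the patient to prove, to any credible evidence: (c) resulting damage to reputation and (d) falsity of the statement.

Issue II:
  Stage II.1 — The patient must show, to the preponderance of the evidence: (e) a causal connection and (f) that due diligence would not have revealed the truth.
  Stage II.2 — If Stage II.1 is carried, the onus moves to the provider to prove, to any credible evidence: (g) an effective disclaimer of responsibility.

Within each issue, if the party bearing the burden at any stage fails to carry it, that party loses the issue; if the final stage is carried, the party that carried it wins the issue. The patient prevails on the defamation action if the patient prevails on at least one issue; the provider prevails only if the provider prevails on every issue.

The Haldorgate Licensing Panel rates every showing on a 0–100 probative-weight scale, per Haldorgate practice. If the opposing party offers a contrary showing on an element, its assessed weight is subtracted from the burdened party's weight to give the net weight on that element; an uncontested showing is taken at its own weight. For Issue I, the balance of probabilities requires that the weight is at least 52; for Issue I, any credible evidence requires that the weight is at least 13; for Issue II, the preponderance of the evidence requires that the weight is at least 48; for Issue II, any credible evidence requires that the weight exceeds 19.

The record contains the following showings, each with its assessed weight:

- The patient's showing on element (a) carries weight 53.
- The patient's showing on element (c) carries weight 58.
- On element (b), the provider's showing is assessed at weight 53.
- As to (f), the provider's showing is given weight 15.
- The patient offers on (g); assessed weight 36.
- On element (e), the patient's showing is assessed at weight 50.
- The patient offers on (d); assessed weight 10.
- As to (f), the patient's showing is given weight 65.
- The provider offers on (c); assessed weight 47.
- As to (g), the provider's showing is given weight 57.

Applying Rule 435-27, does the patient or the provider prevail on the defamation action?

— Issue I —
Stage I.1 — burden on patient; standard: the balance of probabilities (weight is at least 52).
    (a): 53 ≥ 52 [met]
  The patient carries Stage I.1; the provider now bears the burden.
Stage I.2 — burden on provider; standard: the balance of probabilities (weight is at least 52).
    (b): 53 ≥ 52 [met]
  All elements met. The burden passes to the patient.
Stage I.3 — burden on patient; standard: any credible evidence (weight is at least 13).
    (c): 58 − 47 = 11 < 13 [not met]
    (d): 10 < 13 [not met]
  Not every element is met, so the patient fails to carry Stage I.3.
The provider prevails on this issue.
— Issue II —
Stage II.1 (patient, the preponderance of the evidence, weight is at least 48): (e) 50 ≥ 48 — meets; (f) net 65−15=50 ≥ 48 — meets.
  Stage II.1 is satisfied; the onus moves to the provider.
Stage II.2 (provider, any credible evidence, weight exceeds 19): (g) net 57−36=21 > 19 — meets.
  All elements met at the final stage.
Every stage carried; the provider prevails on this issue.
Per-issue: Issue I → provider; Issue II → provider. The patient must prevail on at least one issue; overall, the provider prevails.

provider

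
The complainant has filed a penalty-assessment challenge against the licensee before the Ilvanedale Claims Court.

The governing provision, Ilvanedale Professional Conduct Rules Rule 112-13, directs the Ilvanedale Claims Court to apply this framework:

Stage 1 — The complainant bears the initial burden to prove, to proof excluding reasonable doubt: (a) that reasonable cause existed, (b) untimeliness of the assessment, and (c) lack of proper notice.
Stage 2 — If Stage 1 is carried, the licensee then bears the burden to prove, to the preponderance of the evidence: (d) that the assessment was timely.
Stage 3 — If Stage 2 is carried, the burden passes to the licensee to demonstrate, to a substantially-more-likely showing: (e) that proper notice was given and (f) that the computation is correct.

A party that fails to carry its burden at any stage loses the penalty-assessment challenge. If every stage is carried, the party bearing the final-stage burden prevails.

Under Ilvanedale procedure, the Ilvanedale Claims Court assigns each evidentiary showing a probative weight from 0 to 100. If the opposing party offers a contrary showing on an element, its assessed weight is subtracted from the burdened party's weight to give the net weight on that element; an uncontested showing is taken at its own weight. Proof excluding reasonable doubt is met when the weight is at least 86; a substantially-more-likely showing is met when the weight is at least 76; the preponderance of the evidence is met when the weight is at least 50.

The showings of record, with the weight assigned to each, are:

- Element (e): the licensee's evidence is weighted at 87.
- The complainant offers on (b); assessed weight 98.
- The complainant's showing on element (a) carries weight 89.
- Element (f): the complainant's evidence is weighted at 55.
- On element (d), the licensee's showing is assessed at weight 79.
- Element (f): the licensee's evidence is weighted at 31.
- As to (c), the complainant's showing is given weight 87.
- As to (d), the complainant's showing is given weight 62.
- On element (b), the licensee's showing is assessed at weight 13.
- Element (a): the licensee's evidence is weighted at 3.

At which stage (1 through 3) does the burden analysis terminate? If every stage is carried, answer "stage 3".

stage 1

Stage 1 (complainant, proof excluding reasonable doubt, weight is at least 86): (a) net 89−3=86 ≥ 86 — meets; (b) net 98−13=85 < 86 — fails; (c) 87 ≥ 86 — meets.
  Not every element is met, so the complainant fails to carry Stage 1.
So the licensee prevails.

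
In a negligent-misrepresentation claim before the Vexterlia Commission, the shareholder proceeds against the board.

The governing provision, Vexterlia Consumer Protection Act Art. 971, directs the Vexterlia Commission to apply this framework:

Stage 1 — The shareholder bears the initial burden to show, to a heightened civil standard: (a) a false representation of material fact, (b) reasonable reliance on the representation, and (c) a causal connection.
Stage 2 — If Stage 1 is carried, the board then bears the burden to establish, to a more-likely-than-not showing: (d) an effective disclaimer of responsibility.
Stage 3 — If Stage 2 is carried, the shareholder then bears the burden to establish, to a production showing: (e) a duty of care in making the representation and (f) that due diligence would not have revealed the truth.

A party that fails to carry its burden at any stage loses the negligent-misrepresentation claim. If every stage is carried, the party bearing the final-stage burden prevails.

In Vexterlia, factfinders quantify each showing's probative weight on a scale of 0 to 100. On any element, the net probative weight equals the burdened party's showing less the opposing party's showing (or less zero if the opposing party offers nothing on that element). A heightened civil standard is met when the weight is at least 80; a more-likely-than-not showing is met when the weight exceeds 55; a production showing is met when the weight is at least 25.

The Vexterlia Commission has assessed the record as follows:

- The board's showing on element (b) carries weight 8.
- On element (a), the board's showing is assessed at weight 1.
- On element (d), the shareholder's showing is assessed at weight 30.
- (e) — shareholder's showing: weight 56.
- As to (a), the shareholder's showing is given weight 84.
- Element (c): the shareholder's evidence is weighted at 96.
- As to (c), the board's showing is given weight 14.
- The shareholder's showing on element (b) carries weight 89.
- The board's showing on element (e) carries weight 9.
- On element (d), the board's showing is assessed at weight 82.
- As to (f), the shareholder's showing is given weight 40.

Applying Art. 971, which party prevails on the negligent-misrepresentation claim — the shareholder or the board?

shareholder

At Stage 1 the shareholder must meet a heightened civil standard (weight is at least 80): on (a) the weight is 84 less the opposing 1 gives net 83, which does reach 80, so (a) meets the standard; on (b) the weight is 89 less the opposing 8 gives net 81, which does reach 80, so (b) meets the standard; on (c) the weight is 96 less the opposing 14 gives net 82, which does reach 80, so (c) meets the standard.
  The shareholder carries Stage 1; the board now bears the burden.
At Stage 2 the board must meet a more-likely-than-not showing (weight exceeds 55): on (d) the weight is 82 less the opposing 30 gives net 52, which does not exceed 55, so (d) does not meet the standard.
  The board does not carry Stage 2.
So the shareholder prevails.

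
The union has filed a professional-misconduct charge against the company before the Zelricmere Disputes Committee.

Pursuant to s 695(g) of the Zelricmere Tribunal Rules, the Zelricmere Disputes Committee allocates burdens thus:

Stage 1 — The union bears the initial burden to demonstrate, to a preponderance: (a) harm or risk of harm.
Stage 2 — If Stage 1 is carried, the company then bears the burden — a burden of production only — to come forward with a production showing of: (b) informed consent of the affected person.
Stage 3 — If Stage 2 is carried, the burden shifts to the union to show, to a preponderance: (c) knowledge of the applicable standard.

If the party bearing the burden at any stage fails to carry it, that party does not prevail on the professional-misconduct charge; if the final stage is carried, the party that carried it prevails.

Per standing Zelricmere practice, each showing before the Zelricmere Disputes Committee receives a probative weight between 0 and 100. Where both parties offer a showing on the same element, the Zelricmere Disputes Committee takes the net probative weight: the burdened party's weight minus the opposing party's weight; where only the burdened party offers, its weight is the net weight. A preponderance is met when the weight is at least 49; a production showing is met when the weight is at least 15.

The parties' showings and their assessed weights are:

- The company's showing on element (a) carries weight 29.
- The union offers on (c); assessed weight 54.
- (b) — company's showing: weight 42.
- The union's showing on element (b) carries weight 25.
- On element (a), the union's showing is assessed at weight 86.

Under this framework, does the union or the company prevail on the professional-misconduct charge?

Stage 1 (union, a preponderance, weight is at least 49): (a) net 86−29=57 ≥ 49 — meets.
  The union carries Stage 1; the company now bears the burden.
Stage 2 (company, a production showing, weight is at least 15): (b) net 42−25=17 ≥ 15 — meets.
  Stage 2 is satisfied; the onus moves to the union.
Stage 3 (union, a preponderance, weight is at least 49): (c) 54 ≥ 49 — meets.
  The union carries the last stage.
With every stage satisfied, the union prevails.

union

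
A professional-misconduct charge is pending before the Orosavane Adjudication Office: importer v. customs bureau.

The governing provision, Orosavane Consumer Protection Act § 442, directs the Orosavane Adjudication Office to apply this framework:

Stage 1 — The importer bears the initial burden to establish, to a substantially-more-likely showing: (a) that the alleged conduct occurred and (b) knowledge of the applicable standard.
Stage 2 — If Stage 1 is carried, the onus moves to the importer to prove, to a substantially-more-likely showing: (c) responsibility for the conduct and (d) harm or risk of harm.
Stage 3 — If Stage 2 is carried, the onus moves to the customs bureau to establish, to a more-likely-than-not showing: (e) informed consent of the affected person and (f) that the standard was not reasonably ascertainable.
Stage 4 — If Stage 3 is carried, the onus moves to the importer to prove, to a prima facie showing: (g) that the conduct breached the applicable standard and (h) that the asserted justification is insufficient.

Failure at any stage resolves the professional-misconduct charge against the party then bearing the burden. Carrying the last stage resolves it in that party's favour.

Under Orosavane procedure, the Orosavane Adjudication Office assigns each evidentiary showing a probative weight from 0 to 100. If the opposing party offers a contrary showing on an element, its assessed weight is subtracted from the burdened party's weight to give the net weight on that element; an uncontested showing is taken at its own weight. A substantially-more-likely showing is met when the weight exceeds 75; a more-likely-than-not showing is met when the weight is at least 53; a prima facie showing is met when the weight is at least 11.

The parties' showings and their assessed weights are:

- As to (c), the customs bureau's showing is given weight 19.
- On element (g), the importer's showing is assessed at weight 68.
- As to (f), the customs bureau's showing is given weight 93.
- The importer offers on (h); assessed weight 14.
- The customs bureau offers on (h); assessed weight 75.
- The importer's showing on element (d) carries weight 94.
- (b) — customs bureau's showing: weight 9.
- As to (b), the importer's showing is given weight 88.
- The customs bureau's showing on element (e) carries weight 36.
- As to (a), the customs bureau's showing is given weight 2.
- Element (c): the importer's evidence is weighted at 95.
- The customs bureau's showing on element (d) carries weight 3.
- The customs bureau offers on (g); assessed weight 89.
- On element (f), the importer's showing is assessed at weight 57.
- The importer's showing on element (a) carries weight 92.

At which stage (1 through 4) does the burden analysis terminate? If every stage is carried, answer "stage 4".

stage 3

At Stage 1 the importer must meet a substantially-more-likely showing (weight exceeds 75): on (a) the weight is 92 less the opposing 2 gives net 90, > 75, so (a) meets the standard; on (b) the weight is 88 less the opposing 9 gives net 79, > 75, so (b) meets the standard.
  Stage 1 is satisfied; the importer continues to bear the burden.
At Stage 2 the importer must meet a substantially-more-likely showing (weight exceeds 75): on (c) the weight is 95 less the opposing 19 gives net 76, which does exceed 75, so (c) meets the standard; on (d) the weight is 94 less the opposing 3 gives net 91, which does exceed 75, so (d) meets the standard.
  Stage 2 is satisfied; the onus moves to the customs bureau.
At Stage 3 the customs bureau must meet a more-likely-than-not showing (weight is at least 53): on (e) the weight is 36, which does not reach 53, so (e) does not meet the standard; on (f) the weight is 93 less the opposing 57 gives net 36, < 53, so (f) does not meet the standard.
  The customs bureau does not carry Stage 3.
So the importer prevails.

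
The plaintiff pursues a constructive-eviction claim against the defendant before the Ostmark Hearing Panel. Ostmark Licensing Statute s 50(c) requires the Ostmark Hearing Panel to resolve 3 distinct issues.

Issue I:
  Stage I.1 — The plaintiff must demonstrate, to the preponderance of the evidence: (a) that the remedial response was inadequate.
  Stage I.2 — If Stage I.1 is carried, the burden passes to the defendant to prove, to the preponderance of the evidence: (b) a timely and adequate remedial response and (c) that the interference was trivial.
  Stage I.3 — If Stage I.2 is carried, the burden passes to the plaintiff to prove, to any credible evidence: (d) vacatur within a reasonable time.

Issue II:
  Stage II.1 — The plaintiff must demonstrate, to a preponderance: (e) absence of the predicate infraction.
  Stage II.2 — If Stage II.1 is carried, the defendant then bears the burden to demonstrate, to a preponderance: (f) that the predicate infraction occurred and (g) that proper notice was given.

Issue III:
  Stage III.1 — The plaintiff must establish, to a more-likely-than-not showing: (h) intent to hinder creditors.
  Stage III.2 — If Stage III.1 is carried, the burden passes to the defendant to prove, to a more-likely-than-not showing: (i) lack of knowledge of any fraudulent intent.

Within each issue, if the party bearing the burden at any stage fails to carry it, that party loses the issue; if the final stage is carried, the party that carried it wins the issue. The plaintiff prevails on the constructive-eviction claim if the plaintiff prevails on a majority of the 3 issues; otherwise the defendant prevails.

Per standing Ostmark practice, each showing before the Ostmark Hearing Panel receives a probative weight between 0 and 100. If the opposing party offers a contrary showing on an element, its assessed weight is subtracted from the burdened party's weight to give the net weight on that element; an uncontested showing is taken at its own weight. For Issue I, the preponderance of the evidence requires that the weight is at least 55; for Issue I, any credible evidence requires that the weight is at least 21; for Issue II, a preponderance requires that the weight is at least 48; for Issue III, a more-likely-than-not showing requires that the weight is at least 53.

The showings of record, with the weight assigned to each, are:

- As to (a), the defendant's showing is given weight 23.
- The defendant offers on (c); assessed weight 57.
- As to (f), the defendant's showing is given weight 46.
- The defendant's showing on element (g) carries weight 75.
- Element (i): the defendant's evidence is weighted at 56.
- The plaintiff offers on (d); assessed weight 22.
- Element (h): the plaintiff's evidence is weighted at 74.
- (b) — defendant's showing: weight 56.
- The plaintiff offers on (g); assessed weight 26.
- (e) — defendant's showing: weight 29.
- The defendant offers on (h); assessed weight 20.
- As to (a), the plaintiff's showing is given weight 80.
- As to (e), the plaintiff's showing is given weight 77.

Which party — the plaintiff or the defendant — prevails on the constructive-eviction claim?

— Issue I —
Stage I.1 (plaintiff, the preponderance of the evidence, weight is at least 55): (a) net 80−23=57 ≥ 55 — meets.
  Stage I.1 carried; the burden shifts to the defendant.
Stage I.2 (defendant, the preponderance of the evidence, weight is at least 55): (b) 56 ≥ 55 — meets; (c) 57 ≥ 55 — meets.
  Stage I.2 is satisfied; the onus moves to the plaintiff.
Stage I.3 (plaintiff, any credible evidence, weight is at least 21): (d) 22 ≥ 21 — meets.
  Stage I.3 carried; the final stage is satisfied.
All stages carried — the plaintiff prevails on this issue.
— Issue II —
Stage II.1 (plaintiff, a preponderance, weight is at least 48): (e) net 77−29=48 ≥ 48 — meets.
  Stage II.1 is satisfied; the onus moves to the defendant.
Stage II.2 (defendant, a preponderance, weight is at least 48): (f) 46 < 48 — fails; (g) net 75−26=49 ≥ 48 — meets.
  The defendant does not carry Stage II.2.
So the plaintiff prevails on this issue.
— Issue III —
At Stage III.1 the plaintiff must meet a more-likely-than-not showing (weight is at least 53): on (h) the weight is 74 less the opposing 20 gives net 54, which does reach 53, so (h) meets the standard.
  Stage III.1 is satisfied; the onus moves to the defendant.
At Stage III.2 the defendant must meet a more-likely-than-not showing (weight is at least 53): on (i) the weight is 56, ≥ 53, so (i) meets the standard.
  The defendant carries the last stage.
Every stage carried; the defendant prevails on this issue.
Per-issue: Issue I → plaintiff; Issue II → plaintiff; Issue III → defendant. The plaintiff must prevail on a majority of issues; overall, the plaintiff prevails.

plaintiff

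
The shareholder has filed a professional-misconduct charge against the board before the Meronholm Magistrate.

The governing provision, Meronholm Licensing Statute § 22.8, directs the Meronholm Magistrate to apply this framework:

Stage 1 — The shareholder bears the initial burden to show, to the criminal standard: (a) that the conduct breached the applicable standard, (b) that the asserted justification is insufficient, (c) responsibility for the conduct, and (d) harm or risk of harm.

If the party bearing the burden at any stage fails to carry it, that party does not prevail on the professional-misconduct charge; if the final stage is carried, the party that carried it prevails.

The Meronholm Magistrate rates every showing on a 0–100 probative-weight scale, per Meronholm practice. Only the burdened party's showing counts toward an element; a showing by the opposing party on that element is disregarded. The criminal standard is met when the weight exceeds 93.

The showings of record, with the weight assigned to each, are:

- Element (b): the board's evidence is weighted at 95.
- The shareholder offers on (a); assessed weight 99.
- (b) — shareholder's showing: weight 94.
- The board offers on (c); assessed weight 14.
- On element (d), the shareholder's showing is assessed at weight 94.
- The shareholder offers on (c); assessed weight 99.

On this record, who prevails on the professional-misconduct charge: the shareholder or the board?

shareholder

Stage 1 — burden on shareholder; standard: the criminal standard (weight exceeds 93).
    (a): 99 > 93 [met]
    (b): 94 (board's 95 disregarded) > 93 [met]
    (c): 99 (board's 14 disregarded) > 93 [met]
    (d): 94 > 93 [met]
  All elements met at the final stage.
Every stage carried; the shareholder prevails.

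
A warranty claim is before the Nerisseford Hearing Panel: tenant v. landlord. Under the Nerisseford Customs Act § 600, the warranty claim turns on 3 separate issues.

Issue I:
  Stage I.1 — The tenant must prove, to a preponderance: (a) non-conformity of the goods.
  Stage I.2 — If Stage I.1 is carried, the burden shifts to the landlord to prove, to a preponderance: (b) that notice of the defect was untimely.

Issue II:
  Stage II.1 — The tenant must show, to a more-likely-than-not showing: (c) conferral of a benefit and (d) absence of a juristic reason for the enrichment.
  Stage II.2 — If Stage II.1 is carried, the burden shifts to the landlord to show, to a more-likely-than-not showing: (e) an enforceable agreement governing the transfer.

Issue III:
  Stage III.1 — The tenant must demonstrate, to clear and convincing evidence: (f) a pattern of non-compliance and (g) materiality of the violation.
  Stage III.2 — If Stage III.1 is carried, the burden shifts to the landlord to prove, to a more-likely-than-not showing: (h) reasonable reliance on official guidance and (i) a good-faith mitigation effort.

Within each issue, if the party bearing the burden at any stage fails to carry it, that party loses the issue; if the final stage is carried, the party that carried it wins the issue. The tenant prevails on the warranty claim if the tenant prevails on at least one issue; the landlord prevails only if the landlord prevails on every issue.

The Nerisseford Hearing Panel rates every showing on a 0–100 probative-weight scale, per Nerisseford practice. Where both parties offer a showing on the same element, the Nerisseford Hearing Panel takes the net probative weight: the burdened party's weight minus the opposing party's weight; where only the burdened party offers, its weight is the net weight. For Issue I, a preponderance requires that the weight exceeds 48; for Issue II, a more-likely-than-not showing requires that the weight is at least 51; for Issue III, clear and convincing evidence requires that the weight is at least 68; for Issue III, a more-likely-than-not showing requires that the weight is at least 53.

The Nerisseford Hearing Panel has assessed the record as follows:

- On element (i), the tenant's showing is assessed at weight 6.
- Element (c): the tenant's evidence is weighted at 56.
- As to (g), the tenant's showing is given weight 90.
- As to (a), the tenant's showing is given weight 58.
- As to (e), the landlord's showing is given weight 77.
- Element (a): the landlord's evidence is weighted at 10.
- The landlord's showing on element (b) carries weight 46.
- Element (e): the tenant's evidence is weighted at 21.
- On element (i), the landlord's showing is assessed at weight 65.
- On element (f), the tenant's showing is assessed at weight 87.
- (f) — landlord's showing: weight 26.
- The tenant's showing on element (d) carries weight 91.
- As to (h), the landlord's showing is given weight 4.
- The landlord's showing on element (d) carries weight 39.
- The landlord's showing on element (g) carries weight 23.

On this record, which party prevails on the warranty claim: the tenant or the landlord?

landlord

— Issue I —
At Stage I.1 the tenant must meet a preponderance (weight exceeds 48): on (a) the weight is 58 less the opposing 10 gives net 48, which does not exceed 48, so (a) does not meet the standard.
  Stage I.1 not carried; the tenant fails its burden.
So the landlord prevails on this issue.
— Issue II —
Stage II.1 — burden on tenant; standard: a more-likely-than-not showing (weight is at least 51).
    (c): 56 ≥ 51 [met]
    (d): 91 − 39 = 52 ≥ 51 [met]
  All elements met. The burden passes to the landlord.
Stage II.2 — burden on landlord; standard: a more-likely-than-not showing (weight is at least 51).
    (e): 77 − 21 = 56 ≥ 51 [met]
  The landlord carries the last stage.
Every stage carried; the landlord prevails on this issue.
— Issue III —
Stage III.1 — burden on tenant; standard: clear and convincing evidence (weight is at least 68).
    (f): 87 − 26 = 61 < 68 [not met]
    (g): 90 − 23 = 67 < 68 [not met]
  Stage III.1 not carried; the tenant fails its burden.
The landlord prevails on this issue.
Per-issue: Issue I → landlord; Issue II → landlord; Issue III → landlord. The tenant must prevail on at least one issue; overall, the landlord prevails.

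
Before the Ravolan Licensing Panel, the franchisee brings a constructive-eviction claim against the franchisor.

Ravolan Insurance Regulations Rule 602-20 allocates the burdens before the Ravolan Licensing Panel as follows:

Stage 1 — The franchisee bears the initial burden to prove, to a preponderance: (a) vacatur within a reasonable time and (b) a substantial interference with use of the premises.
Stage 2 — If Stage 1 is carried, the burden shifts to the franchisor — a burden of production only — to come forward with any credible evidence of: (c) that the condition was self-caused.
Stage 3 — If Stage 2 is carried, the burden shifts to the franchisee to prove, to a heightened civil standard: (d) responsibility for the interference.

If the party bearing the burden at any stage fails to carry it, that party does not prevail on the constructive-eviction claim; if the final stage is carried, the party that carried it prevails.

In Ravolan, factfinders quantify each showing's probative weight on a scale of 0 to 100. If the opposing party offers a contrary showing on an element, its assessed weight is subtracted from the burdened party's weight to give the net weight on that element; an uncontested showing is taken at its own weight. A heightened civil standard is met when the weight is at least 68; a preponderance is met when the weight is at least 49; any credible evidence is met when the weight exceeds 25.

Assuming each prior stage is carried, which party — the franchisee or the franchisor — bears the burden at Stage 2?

franchisor

Stage 2's rule assigns the burden to the franchisor (to any credible evidence).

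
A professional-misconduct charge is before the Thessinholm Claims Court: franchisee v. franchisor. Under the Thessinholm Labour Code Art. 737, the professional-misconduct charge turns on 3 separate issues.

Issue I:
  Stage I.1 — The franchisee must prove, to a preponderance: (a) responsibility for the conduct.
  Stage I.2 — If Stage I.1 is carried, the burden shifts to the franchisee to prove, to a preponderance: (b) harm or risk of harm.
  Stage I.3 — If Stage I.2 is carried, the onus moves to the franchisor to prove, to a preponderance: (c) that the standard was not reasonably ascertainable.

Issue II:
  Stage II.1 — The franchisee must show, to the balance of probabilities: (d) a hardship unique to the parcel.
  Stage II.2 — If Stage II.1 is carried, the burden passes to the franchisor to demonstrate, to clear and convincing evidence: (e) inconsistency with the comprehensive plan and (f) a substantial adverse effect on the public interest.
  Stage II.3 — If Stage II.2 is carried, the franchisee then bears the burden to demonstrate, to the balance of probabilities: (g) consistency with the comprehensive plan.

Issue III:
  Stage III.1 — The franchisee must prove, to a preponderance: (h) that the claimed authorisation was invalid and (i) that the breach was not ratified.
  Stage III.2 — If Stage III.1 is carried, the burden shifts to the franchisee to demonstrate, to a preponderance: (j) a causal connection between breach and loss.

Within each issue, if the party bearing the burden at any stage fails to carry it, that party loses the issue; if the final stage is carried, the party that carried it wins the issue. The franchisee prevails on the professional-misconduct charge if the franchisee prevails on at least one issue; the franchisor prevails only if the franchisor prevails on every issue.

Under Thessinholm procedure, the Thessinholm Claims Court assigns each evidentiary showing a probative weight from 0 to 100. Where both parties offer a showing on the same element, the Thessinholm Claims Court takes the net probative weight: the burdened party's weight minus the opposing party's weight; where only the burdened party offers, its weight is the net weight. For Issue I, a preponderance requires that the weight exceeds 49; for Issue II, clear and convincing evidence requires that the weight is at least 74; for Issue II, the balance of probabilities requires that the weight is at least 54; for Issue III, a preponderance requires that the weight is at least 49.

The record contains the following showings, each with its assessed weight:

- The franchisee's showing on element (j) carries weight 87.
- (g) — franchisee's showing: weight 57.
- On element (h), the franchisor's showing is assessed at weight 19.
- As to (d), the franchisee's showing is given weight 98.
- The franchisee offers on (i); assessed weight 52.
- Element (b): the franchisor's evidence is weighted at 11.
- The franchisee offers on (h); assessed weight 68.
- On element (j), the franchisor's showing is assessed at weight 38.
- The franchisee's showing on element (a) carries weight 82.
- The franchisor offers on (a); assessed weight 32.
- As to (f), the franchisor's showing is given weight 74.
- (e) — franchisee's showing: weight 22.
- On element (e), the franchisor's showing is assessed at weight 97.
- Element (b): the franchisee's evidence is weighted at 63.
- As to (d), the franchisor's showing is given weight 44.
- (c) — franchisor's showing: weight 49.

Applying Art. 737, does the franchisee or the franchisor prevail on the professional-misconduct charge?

franchisee

— Issue I —
At Stage I.1 the franchisee must meet a preponderance (weight exceeds 49): on (a) the weight is 82 less the opposing 32 gives net 50, which does exceed 49, so (a) meets the standard.
  All elements met. The franchisee retains the burden for Stage I.2.
At Stage I.2 the franchisee must meet a preponderance (weight exceeds 49): on (b) the weight is 63 less the opposing 11 gives net 52, which does exceed 49, so (b) meets the standard.
  All elements met. The burden passes to the franchisor.
At Stage I.3 the franchisor must meet a preponderance (weight exceeds 49): on (c) the weight is 49, ≤ 49, so (c) does not meet the standard.
  Stage I.3 not carried; the franchisor fails its burden.
So the franchisee prevails on this issue.
— Issue II —
Stage II.1 (franchisee, the balance of probabilities, weight is at least 54): (d) net 98−44=54 ≥ 54 — meets.
  Stage II.1 carried; the burden shifts to the franchisor.
Stage II.2 (franchisor, clear and convincing evidence, weight is at least 74): (e) net 97−22=75 ≥ 74 — meets; (f) 74 ≥ 74 — meets.
  All elements met. The burden passes to the franchisee.
Stage II.3 (franchisee, the balance of probabilities, weight is at least 54): (g) 57 ≥ 54 — meets.
  The franchisee carries the last stage.
With every stage satisfied, the franchisee prevails on this issue.
— Issue III —
Stage III.1 (franchisee, a preponderance, weight is at least 49): (h) net 68−19=49 ≥ 49 — meets; (i) 52 ≥ 49 — meets.
  Stage III.1 carried; the burden remains with the franchisee.
Stage III.2 (franchisee, a preponderance, weight is at least 49): (j) net 87−38=49 ≥ 49 — meets.
  Stage III.2 carried; the final stage is satisfied.
All stages carried — the franchisee prevails on this issue.
Per-issue: Issue I → franchisee; Issue II → franchisee; Issue III → franchisee. The franchisee must prevail on at least one issue; overall, the franchisee prevails.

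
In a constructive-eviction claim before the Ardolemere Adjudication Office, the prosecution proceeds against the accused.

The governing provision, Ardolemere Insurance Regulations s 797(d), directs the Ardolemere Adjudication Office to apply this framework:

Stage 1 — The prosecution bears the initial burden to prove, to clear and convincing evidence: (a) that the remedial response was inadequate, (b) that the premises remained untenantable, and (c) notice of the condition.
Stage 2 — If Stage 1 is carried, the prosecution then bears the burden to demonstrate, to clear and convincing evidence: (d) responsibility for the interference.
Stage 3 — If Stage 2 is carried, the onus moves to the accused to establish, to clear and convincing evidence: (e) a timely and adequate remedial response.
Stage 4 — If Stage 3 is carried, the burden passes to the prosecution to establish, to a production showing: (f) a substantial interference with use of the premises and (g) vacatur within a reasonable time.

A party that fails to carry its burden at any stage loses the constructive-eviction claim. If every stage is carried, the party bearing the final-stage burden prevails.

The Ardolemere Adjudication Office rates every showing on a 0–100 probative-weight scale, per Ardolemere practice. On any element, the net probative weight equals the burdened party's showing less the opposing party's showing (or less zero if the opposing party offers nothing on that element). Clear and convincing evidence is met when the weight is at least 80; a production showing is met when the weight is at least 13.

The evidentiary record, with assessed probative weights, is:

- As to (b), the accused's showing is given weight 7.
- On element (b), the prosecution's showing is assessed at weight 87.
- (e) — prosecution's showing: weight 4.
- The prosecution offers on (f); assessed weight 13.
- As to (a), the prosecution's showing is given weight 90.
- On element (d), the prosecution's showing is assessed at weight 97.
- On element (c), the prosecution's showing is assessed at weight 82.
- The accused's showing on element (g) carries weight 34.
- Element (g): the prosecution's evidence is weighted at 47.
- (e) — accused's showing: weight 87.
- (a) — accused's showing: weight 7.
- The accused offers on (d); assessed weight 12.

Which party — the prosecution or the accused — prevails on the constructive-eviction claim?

At Stage 1 the prosecution must meet clear and convincing evidence (weight is at least 80): on (a) the weight is 90 less the opposing 7 gives net 83, which does reach 80, so (a) meets the standard; on (b) the weight is 87 less the opposing 7 gives net 80, which does reach 80, so (b) meets the standard; on (c) the weight is 82, which does reach 80, so (c) meets the standard.
  Stage 1 is satisfied; the prosecution continues to bear the burden.
At Stage 2 the prosecution must meet clear and convincing evidence (weight is at least 80): on (d) the weight is 97 less the opposing 12 gives net 85, which does reach 80, so (d) meets the standard.
  Stage 2 is satisfied; the onus moves to the accused.
At Stage 3 the accused must meet clear and convincing evidence (weight is at least 80): on (e) the weight is 87 less the opposing 4 gives net 83, ≥ 80, so (e) meets the standard.
  The accused carries Stage 3; the prosecution now bears the burden.
At Stage 4 the prosecution must meet a production showing (weight is at least 13): on (f) the weight is 13, ≥ 13, so (f) meets the standard; on (g) the weight is 47 less the opposing 34 gives net 13, ≥ 13, so (g) meets the standard.
  Stage 4 carried; the final stage is satisfied.
All stages carried — the prosecution prevails.

prosecution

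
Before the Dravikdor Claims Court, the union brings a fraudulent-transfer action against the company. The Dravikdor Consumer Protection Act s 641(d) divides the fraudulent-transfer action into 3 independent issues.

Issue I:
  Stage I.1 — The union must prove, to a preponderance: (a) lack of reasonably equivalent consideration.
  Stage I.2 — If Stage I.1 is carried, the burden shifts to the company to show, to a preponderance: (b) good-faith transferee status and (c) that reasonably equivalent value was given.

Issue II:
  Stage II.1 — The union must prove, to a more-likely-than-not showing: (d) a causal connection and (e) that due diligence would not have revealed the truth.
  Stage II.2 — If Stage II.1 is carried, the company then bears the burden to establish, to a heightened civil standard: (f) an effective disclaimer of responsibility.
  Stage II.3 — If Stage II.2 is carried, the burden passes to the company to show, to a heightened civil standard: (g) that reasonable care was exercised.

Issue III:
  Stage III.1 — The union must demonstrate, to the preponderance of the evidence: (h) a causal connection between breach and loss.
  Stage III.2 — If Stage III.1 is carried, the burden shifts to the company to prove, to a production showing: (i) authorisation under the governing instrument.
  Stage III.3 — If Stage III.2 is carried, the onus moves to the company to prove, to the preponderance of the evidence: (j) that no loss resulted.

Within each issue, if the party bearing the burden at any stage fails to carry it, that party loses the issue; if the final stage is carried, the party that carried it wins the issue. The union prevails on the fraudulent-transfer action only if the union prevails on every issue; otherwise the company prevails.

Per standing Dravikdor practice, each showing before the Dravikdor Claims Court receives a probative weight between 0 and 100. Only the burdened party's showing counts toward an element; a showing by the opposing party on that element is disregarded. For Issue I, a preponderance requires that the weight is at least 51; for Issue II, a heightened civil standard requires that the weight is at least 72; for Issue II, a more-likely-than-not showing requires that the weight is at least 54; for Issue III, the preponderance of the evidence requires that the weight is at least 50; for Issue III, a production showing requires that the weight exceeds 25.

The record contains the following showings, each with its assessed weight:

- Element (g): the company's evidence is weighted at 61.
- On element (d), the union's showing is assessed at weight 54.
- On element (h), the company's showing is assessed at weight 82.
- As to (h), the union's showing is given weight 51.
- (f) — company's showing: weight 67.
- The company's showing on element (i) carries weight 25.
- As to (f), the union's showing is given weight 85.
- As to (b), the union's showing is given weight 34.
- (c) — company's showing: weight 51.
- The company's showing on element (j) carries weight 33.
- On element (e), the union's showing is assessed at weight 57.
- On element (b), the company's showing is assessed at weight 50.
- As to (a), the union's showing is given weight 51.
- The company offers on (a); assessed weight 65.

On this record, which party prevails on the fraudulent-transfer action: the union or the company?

— Issue I —
At Stage I.1 the union must meet a preponderance (weight is at least 51): on (a) the weight is 51 (the company's 65 is given no effect), ≥ 51, so (a) meets the standard.
  Stage I.1 is satisfied; the onus moves to the company.
At Stage I.2 the company must meet a preponderance (weight is at least 51): on (b) the weight is 50 (the union's 34 is given no effect), which does not reach 51, so (b) does not meet the standard; on (c) the weight is 51, which does reach 51, so (c) meets the standard.
  Not every element is met, so the company fails to carry Stage I.2.
The analysis ends at Stage I.2; the union prevails on this issue.
— Issue II —
Stage II.1 — burden on union; standard: a more-likely-than-not showing (weight is at least 54).
    (d): 54 ≥ 54 [met]
    (e): 57 ≥ 54 [met]
  All elements met. The burden passes to the company.
Stage II.2 — burden on company; standard: a heightened civil standard (weight is at least 72).
    (f): 67 (union's 85 disregarded) < 72 [not met]
  Stage II.2 not carried; the company fails its burden.
The union prevails on this issue.
— Issue III —
Stage III.1 — burden on union; standard: the preponderance of the evidence (weight is at least 50).
    (h): 51 (company's 82 disregarded) ≥ 50 [met]
  Stage III.1 carried; the burden shifts to the company.
Stage III.2 — burden on company; standard: a production showing (weight exceeds 25).
    (i): 25 ≤ 25 [not met]
  Stage III.2 not carried; the company fails its burden.
So the union prevails on this issue.
Per-issue: Issue I → union; Issue II → union; Issue III → union. The union must prevail on every issue; overall, the union prevails.

union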